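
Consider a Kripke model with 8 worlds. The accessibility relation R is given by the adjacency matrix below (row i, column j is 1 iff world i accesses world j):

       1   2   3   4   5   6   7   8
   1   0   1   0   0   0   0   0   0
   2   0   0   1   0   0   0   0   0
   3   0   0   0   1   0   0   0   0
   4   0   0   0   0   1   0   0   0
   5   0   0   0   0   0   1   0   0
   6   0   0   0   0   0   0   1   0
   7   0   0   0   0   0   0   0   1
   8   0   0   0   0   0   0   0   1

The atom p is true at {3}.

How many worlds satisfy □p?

1: successors {2}; p there: 2:F. ✗
2: successors {3}; p there: 3:T. ✓
3: successors {4}; p there: 4:F. ✗
4: successors {5}; p there: 5:F. ✗
5: successors {6}; p there: 6:F. ✗
6: successors {7}; p there: 7:F. ✗
7: successors {8}; p there: 8:F. ✗
8: successors {8}; p there: 8:F. ✗
Satisfying worlds: {2}.

1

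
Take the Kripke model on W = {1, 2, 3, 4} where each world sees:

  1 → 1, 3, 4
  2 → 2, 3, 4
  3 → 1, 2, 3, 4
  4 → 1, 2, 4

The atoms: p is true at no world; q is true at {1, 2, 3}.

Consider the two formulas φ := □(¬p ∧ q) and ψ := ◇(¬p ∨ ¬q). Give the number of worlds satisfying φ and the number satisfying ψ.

0 and 4

For □(¬p ∧ q):
1: successors {1, 3, 4}; ¬p ∧ q there: 1:T, 3:T, 4:F. ✗
2: successors {2, 3, 4}; ¬p ∧ q there: 2:T, 3:T, 4:F. ✗
3: successors {1, 2, 3, 4}; ¬p ∧ q there: 1:T, 2:T, 3:T, 4:F. ✗
4: successors {1, 2, 4}; ¬p ∧ q there: 1:T, 2:T, 4:F. ✗
— 0 worlds.
For ◇(¬p ∨ ¬q):
1: successors {1, 3, 4}; ¬p ∨ ¬q there: 1:T, 3:T, 4:T. ✓
2: successors {2, 3, 4}; ¬p ∨ ¬q there: 2:T, 3:T, 4:T. ✓
3: successors {1, 2, 3, 4}; ¬p ∨ ¬q there: 1:T, 2:T, 3:T, 4:T. ✓
4: successors {1, 2, 4}; ¬p ∨ ¬q there: 1:T, 2:T, 4:T. ✓
— 4 worlds.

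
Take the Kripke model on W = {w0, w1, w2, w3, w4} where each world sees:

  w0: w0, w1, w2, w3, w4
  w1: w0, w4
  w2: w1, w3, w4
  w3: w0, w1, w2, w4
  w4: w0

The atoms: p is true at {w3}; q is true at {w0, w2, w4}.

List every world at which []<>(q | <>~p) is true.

w0: successors {w0, w1, w2, w3, w4}; <>(q | <>~p) there: w0:T, w1:T, w2:T, w3:T, w4:T. ✓
w1: successors {w0, w4}; <>(q | <>~p) there: w0:T, w4:T. ✓
w2: successors {w1, w3, w4}; <>(q | <>~p) there: w1:T, w3:T, w4:T. ✓
w3: successors {w0, w1, w2, w4}; <>(q | <>~p) there: w0:T, w1:T, w2:T, w4:T. ✓
w4: successors {w0}; <>(q | <>~p) there: w0:T. ✓

{w0, w1, w2, w3, w4}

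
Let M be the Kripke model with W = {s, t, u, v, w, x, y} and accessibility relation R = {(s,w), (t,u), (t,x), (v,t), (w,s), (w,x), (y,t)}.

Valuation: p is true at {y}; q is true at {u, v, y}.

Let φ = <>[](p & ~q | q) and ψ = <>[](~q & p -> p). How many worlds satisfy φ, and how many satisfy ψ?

For <>[](p & ~q | q):
s: successors {w}; [](p & ~q | q) there: w:F. ✗
t: successors {u, x}; [](p & ~q | q) there: u:T, x:T. ✓
u: no successors, so <>[](p & ~q | q) fails. ✗
v: successors {t}; [](p & ~q | q) there: t:F. ✗
w: successors {s, x}; [](p & ~q | q) there: s:F, x:T. ✓
x: no successors, so <>[](p & ~q | q) fails. ✗
y: successors {t}; [](p & ~q | q) there: t:F. ✗
— 2 worlds.
For <>[](~q & p -> p):
s: successors {w}; [](~q & p -> p) there: w:T. ✓
t: successors {u, x}; [](~q & p -> p) there: u:T, x:T. ✓
u: no successors, so <>[](~q & p -> p) fails. ✗
v: successors {t}; [](~q & p -> p) there: t:T. ✓
w: successors {s, x}; [](~q & p -> p) there: s:T, x:T. ✓
x: no successors, so <>[](~q & p -> p) fails. ✗
y: successors {t}; [](~q & p -> p) there: t:T. ✓
— 5 worlds.

2 and 5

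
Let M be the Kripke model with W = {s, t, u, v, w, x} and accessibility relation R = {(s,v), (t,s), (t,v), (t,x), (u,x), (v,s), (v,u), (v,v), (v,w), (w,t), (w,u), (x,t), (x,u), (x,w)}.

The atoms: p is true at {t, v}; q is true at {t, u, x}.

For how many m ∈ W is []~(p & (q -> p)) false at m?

5

s: successors {v}; ~(p & (q -> p)) there: v:F. ✗
t: successors {s, v, x}; ~(p & (q -> p)) there: s:T, v:F, x:T. ✗
u: successors {x}; ~(p & (q -> p)) there: x:T. ✓
v: successors {s, u, v, w}; ~(p & (q -> p)) there: s:T, u:T, v:F, w:T. ✗
w: successors {t, u}; ~(p & (q -> p)) there: t:F, u:T. ✗
x: successors {t, u, w}; ~(p & (q -> p)) there: t:F, u:T, w:T. ✗
Satisfying worlds: {u}.
So []~(p & (q -> p)) fails at the other 5 worlds.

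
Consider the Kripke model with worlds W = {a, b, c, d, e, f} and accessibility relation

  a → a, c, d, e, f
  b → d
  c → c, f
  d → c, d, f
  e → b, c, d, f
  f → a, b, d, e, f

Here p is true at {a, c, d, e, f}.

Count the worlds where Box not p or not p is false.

5

a: Box not p is F, not p is F. ✗
b: Box not p is F, not p is T. ✓
c: Box not p is F, not p is F. ✗
d: Box not p is F, not p is F. ✗
e: Box not p is F, not p is F. ✗
f: Box not p is F, not p is F. ✗
Satisfying worlds: {b}.
So Box not p or not p fails at the other 5 worlds.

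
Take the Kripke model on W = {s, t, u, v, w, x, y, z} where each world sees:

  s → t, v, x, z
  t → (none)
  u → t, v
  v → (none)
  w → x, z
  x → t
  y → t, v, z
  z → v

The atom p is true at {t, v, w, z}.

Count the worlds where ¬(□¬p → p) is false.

8

s: □¬p → p is T. ✗
t: □¬p → p is T. ✗
u: □¬p → p is T. ✗
v: □¬p → p is T. ✗
w: □¬p → p is T. ✗
x: □¬p → p is T. ✗
y: □¬p → p is T. ✗
z: □¬p → p is T. ✗
Satisfying worlds: ∅.
So ¬(□¬p → p) fails at the other 8 worlds.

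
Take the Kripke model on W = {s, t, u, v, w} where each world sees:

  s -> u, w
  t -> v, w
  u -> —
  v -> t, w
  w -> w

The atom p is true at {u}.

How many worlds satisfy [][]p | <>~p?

5

s: [][]p is F, <>~p is T. ✓
t: [][]p is F, <>~p is T. ✓
u: [][]p is T, <>~p is F. ✓
v: [][]p is F, <>~p is T. ✓
w: [][]p is F, <>~p is T. ✓
Satisfying worlds: {s, t, u, v, w}.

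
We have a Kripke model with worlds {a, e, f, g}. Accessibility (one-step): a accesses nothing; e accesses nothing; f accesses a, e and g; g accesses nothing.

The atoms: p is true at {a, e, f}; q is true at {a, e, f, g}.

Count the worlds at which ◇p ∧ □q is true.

a: ◇p is F, □q is T. ✗
e: ◇p is F, □q is T. ✗
f: ◇p is T, □q is T. ✓
g: ◇p is F, □q is T. ✗
Satisfying worlds: {f}.

1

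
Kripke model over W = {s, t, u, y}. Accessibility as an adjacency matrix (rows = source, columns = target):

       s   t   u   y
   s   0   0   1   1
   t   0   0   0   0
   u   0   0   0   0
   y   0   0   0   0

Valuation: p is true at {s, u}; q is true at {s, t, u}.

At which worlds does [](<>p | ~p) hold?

{t, u, y}

s: successors {u, y}; <>p | ~p there: u:F, y:T. ✗
t: no successors, so [](<>p | ~p) holds vacuously. ✓
u: no successors, so [](<>p | ~p) holds vacuously. ✓
y: no successors, so [](<>p | ~p) holds vacuously. ✓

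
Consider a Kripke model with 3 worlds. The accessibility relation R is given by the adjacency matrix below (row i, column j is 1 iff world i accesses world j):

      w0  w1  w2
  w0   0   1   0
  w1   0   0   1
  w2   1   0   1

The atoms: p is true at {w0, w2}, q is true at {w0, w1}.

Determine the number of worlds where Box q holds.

1

w0: successors {w1}; q there: w1:T. ✓
w1: successors {w2}; q there: w2:F. ✗
w2: successors {w0, w2}; q there: w0:T, w2:F. ✗
Satisfying worlds: {w0}.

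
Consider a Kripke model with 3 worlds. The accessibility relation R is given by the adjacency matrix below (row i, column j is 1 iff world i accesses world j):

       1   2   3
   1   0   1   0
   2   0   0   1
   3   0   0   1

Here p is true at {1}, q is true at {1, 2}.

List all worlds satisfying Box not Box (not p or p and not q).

∅

1: successors {2}; not Box (not p or p and not q) there: 2:F. ✗
2: successors {3}; not Box (not p or p and not q) there: 3:F. ✗
3: successors {3}; not Box (not p or p and not q) there: 3:F. ✗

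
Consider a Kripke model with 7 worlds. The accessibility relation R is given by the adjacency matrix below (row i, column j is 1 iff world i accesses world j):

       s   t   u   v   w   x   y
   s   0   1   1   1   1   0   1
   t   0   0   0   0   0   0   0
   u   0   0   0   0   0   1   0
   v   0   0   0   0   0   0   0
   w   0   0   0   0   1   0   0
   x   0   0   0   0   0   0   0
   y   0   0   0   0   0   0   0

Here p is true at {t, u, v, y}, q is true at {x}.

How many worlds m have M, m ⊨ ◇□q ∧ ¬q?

2

s: ◇□q is T, ¬q is T. ✓
t: ◇□q is F, ¬q is T. ✗
u: ◇□q is T, ¬q is T. ✓
v: ◇□q is F, ¬q is T. ✗
w: ◇□q is F, ¬q is T. ✗
x: ◇□q is F, ¬q is F. ✗
y: ◇□q is F, ¬q is T. ✗
Satisfying worlds: {s, u}.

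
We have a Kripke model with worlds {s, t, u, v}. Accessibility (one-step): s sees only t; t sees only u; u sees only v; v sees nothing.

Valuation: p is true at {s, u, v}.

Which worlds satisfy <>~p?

{s}

s: successors {t}; ~p there: t:T. ✓
t: successors {u}; ~p there: u:F. ✗
u: successors {v}; ~p there: v:F. ✗
v: no successors, so <>~p fails. ✗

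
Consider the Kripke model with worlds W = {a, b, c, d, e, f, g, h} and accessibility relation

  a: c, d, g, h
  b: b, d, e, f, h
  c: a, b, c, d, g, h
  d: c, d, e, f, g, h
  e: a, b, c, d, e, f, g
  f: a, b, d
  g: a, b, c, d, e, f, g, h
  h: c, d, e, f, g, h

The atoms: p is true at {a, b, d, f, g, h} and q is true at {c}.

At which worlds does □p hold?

a: successors {c, d, g, h}; p there: c:F, d:T, g:T, h:T. ✗
b: successors {b, d, e, f, h}; p there: b:T, d:T, e:F, f:T, h:T. ✗
c: successors {a, b, c, d, g, h}; p there: a:T, b:T, c:F, d:T, g:T, h:T. ✗
d: successors {c, d, e, f, g, h}; p there: c:F, d:T, e:F, f:T, g:T, h:T. ✗
e: successors {a, b, c, d, e, f, g}; p there: a:T, b:T, c:F, d:T, e:F, f:T, g:T. ✗
f: successors {a, b, d}; p there: a:T, b:T, d:T. ✓
g: successors {a, b, c, d, e, f, g, h}; p there: a:T, b:T, c:F, d:T, e:F, f:T, g:T, h:T. ✗
h: successors {c, d, e, f, g, h}; p there: c:F, d:T, e:F, f:T, g:T, h:T. ✗

{f}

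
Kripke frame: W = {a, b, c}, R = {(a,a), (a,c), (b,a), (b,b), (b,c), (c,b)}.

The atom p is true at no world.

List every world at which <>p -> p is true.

{a, b, c}

a: <>p is F, p is F. ✓
b: <>p is F, p is F. ✓
c: <>p is F, p is F. ✓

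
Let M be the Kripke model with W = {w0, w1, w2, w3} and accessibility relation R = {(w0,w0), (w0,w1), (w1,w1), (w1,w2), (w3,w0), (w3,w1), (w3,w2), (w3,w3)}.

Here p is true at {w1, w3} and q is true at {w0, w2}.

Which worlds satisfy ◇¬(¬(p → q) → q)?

{w0, w1, w3}

w0: successors {w0, w1}; ¬(¬(p → q) → q) there: w0:F, w1:T. ✓
w1: successors {w1, w2}; ¬(¬(p → q) → q) there: w1:T, w2:F. ✓
w2: no successors, so ◇¬(¬(p → q) → q) fails. ✗
w3: successors {w0, w1, w2, w3}; ¬(¬(p → q) → q) there: w0:F, w1:T, w2:F, w3:T. ✓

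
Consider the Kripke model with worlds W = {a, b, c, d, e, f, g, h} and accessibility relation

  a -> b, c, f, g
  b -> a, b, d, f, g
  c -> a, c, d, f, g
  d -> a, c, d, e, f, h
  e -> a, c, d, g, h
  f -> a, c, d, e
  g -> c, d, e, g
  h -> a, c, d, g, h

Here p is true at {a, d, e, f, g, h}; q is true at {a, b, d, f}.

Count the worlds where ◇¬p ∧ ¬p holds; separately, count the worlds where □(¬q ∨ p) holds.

2 and 6

For ◇¬p ∧ ¬p:
a: ◇¬p is T, ¬p is F. ✗
b: ◇¬p is T, ¬p is T. ✓
c: ◇¬p is T, ¬p is T. ✓
d: ◇¬p is T, ¬p is F. ✗
e: ◇¬p is T, ¬p is F. ✗
f: ◇¬p is T, ¬p is F. ✗
g: ◇¬p is T, ¬p is F. ✗
h: ◇¬p is T, ¬p is F. ✗
— 2 worlds.
For □(¬q ∨ p):
a: successors {b, c, f, g}; ¬q ∨ p there: b:F, c:T, f:T, g:T. ✗
b: successors {a, b, d, f, g}; ¬q ∨ p there: a:T, b:F, d:T, f:T, g:T. ✗
c: successors {a, c, d, f, g}; ¬q ∨ p there: a:T, c:T, d:T, f:T, g:T. ✓
d: successors {a, c, d, e, f, h}; ¬q ∨ p there: a:T, c:T, d:T, e:T, f:T, h:T. ✓
e: successors {a, c, d, g, h}; ¬q ∨ p there: a:T, c:T, d:T, g:T, h:T. ✓
f: successors {a, c, d, e}; ¬q ∨ p there: a:T, c:T, d:T, e:T. ✓
g: successors {c, d, e, g}; ¬q ∨ p there: c:T, d:T, e:T, g:T. ✓
h: successors {a, c, d, g, h}; ¬q ∨ p there: a:T, c:T, d:T, g:T, h:T. ✓
— 6 worlds.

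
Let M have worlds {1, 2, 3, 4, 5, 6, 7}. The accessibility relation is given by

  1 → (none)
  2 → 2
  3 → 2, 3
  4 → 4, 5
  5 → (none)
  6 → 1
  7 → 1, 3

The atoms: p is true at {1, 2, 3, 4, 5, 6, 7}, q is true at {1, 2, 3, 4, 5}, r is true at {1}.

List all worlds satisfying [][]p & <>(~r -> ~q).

1: [][]p is T, <>(~r -> ~q) is F. ✗
2: [][]p is T, <>(~r -> ~q) is F. ✗
3: [][]p is T, <>(~r -> ~q) is F. ✗
4: [][]p is T, <>(~r -> ~q) is F. ✗
5: [][]p is T, <>(~r -> ~q) is F. ✗
6: [][]p is T, <>(~r -> ~q) is T. ✓
7: [][]p is T, <>(~r -> ~q) is T. ✓

{6, 7}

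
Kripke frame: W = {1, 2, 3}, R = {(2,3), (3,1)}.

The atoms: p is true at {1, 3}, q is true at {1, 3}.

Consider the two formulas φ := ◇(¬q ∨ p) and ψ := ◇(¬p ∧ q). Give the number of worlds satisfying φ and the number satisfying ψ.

2 and 0

For ◇(¬q ∨ p):
1: no successors, so ◇(¬q ∨ p) fails. ✗
2: successors {3}; ¬q ∨ p there: 3:T. ✓
3: successors {1}; ¬q ∨ p there: 1:T. ✓
— 2 worlds.
For ◇(¬p ∧ q):
1: no successors, so ◇(¬p ∧ q) fails. ✗
2: successors {3}; ¬p ∧ q there: 3:F. ✗
3: successors {1}; ¬p ∧ q there: 1:F. ✗
— 0 worlds.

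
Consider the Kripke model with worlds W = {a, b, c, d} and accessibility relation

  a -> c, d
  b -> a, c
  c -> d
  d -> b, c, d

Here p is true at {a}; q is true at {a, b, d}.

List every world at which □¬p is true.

{a, c, d}

a: successors {c, d}; ¬p there: c:T, d:T. ✓
b: successors {a, c}; ¬p there: a:F, c:T. ✗
c: successors {d}; ¬p there: d:T. ✓
d: successors {b, c, d}; ¬p there: b:T, c:T, d:T. ✓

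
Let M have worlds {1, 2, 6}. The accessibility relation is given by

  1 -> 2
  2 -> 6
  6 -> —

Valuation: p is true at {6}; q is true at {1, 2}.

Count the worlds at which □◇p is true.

1: successors {2}; ◇p there: 2:T. ✓
2: successors {6}; ◇p there: 6:F. ✗
6: no successors, so □◇p holds vacuously. ✓
Satisfying worlds: {1, 6}.

2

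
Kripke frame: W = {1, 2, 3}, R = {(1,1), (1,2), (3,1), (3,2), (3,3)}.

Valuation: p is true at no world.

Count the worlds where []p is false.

1: successors {1, 2}; p there: 1:F, 2:F. ✗
2: no successors, so []p holds vacuously. ✓
3: successors {1, 2, 3}; p there: 1:F, 2:F, 3:F. ✗
Satisfying worlds: {2}.
So []p fails at the other 2 worlds.

2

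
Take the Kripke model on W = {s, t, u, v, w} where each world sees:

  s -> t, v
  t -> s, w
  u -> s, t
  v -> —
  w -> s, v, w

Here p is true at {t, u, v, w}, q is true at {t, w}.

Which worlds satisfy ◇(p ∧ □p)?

s: successors {t, v}; p ∧ □p there: t:F, v:T. ✓
t: successors {s, w}; p ∧ □p there: s:F, w:F. ✗
u: successors {s, t}; p ∧ □p there: s:F, t:F. ✗
v: no successors, so ◇(p ∧ □p) fails. ✗
w: successors {s, v, w}; p ∧ □p there: s:F, v:T, w:F. ✓

{s, w}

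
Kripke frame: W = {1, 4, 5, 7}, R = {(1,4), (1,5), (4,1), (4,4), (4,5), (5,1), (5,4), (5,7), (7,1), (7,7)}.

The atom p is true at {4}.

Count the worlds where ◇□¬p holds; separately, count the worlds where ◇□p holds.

2 and 0

For ◇□¬p:
1: successors {4, 5}; □¬p there: 4:F, 5:F. ✗
4: successors {1, 4, 5}; □¬p there: 1:F, 4:F, 5:F. ✗
5: successors {1, 4, 7}; □¬p there: 1:F, 4:F, 7:T. ✓
7: successors {1, 7}; □¬p there: 1:F, 7:T. ✓
— 2 worlds.
For ◇□p:
1: successors {4, 5}; □p there: 4:F, 5:F. ✗
4: successors {1, 4, 5}; □p there: 1:F, 4:F, 5:F. ✗
5: successors {1, 4, 7}; □p there: 1:F, 4:F, 7:F. ✗
7: successors {1, 7}; □p there: 1:F, 7:F. ✗
— 0 worlds.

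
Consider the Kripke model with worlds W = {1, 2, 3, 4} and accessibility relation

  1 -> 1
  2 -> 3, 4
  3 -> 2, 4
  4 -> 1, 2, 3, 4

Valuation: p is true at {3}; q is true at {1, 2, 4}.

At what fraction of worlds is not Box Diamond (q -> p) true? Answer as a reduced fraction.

1: Box Diamond (q -> p) is F. ✓
2: Box Diamond (q -> p) is F. ✓
3: Box Diamond (q -> p) is T. ✗
4: Box Diamond (q -> p) is F. ✓
That's 3 of 4 worlds, so 3/4.

3/4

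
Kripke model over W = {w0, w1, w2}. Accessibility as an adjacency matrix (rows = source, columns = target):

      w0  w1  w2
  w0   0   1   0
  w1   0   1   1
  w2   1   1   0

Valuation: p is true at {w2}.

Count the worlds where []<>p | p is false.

w0: []<>p is T, p is F. ✓
w1: []<>p is F, p is F. ✗
w2: []<>p is F, p is T. ✓
Satisfying worlds: {w0, w2}.
So []<>p | p fails at the other 1 world.

1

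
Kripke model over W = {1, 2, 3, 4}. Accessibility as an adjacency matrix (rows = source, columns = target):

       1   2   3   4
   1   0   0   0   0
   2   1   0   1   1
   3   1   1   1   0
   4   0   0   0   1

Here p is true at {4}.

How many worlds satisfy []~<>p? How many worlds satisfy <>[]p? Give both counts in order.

1 and 3

For []~<>p:
1: no successors, so []~<>p holds vacuously. ✓
2: successors {1, 3, 4}; ~<>p there: 1:T, 3:T, 4:F. ✗
3: successors {1, 2, 3}; ~<>p there: 1:T, 2:F, 3:T. ✗
4: successors {4}; ~<>p there: 4:F. ✗
— 1 world.
For <>[]p:
1: no successors, so <>[]p fails. ✗
2: successors {1, 3, 4}; []p there: 1:T, 3:F, 4:T. ✓
3: successors {1, 2, 3}; []p there: 1:T, 2:F, 3:F. ✓
4: successors {4}; []p there: 4:T. ✓
— 3 worlds.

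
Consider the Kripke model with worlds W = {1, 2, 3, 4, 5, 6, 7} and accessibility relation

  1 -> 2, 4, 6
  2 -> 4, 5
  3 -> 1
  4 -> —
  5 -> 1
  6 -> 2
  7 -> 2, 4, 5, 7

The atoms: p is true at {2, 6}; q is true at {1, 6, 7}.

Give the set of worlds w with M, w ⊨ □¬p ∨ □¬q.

1: □¬p is F, □¬q is F. ✗
2: □¬p is T, □¬q is T. ✓
3: □¬p is T, □¬q is F. ✓
4: □¬p is T, □¬q is T. ✓
5: □¬p is T, □¬q is F. ✓
6: □¬p is F, □¬q is T. ✓
7: □¬p is F, □¬q is F. ✗

{2, 3, 4, 5, 6}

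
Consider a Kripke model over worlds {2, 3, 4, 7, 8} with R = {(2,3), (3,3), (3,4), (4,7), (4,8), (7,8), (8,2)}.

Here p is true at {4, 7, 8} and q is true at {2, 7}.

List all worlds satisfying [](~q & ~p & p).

∅

2: successors {3}; ~q & ~p & p there: 3:F. ✗
3: successors {3, 4}; ~q & ~p & p there: 3:F, 4:F. ✗
4: successors {7, 8}; ~q & ~p & p there: 7:F, 8:F. ✗
7: successors {8}; ~q & ~p & p there: 8:F. ✗
8: successors {2}; ~q & ~p & p there: 2:F. ✗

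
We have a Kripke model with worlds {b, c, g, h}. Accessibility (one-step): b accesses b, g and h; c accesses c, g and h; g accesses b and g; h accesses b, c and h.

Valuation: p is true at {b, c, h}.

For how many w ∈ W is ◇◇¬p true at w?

b: successors {b, g, h}; ◇¬p there: b:T, g:T, h:F. ✓
c: successors {c, g, h}; ◇¬p there: c:T, g:T, h:F. ✓
g: successors {b, g}; ◇¬p there: b:T, g:T. ✓
h: successors {b, c, h}; ◇¬p there: b:T, c:T, h:F. ✓
Satisfying worlds: {b, c, g, h}.

4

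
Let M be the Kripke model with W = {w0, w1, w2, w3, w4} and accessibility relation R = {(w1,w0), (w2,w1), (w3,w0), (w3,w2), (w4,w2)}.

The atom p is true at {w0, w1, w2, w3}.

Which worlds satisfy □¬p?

{w0}

w0: no successors, so □¬p holds vacuously. ✓
w1: successors {w0}; ¬p there: w0:F. ✗
w2: successors {w1}; ¬p there: w1:F. ✗
w3: successors {w0, w2}; ¬p there: w0:F, w2:F. ✗
w4: successors {w2}; ¬p there: w2:F. ✗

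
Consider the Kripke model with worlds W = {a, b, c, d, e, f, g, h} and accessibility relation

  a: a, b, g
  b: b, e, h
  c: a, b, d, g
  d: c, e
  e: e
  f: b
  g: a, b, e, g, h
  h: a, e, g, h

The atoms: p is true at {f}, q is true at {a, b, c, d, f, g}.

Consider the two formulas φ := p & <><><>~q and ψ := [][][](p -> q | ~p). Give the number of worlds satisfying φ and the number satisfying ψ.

1 and 8

For p & <><><>~q:
a: p is F, <><><>~q is T. ✗
b: p is F, <><><>~q is T. ✗
c: p is F, <><><>~q is T. ✗
d: p is F, <><><>~q is T. ✗
e: p is F, <><><>~q is T. ✗
f: p is T, <><><>~q is T. ✓
g: p is F, <><><>~q is T. ✗
h: p is F, <><><>~q is T. ✗
— 1 world.
For [][][](p -> q | ~p):
a: successors {a, b, g}; [][](p -> q | ~p) there: a:T, b:T, g:T. ✓
b: successors {b, e, h}; [][](p -> q | ~p) there: b:T, e:T, h:T. ✓
c: successors {a, b, d, g}; [][](p -> q | ~p) there: a:T, b:T, d:T, g:T. ✓
d: successors {c, e}; [][](p -> q | ~p) there: c:T, e:T. ✓
e: successors {e}; [][](p -> q | ~p) there: e:T. ✓
f: successors {b}; [][](p -> q | ~p) there: b:T. ✓
g: successors {a, b, e, g, h}; [][](p -> q | ~p) there: a:T, b:T, e:T, g:T, h:T. ✓
h: successors {a, e, g, h}; [][](p -> q | ~p) there: a:T, e:T, g:T, h:T. ✓
— 8 worlds.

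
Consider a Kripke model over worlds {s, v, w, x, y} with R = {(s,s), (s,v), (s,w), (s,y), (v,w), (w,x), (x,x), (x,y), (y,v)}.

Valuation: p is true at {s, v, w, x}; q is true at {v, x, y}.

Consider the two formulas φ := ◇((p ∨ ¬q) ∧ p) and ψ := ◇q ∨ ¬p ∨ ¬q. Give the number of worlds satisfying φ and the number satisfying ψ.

For ◇((p ∨ ¬q) ∧ p):
s: successors {s, v, w, y}; (p ∨ ¬q) ∧ p there: s:T, v:T, w:T, y:F. ✓
v: successors {w}; (p ∨ ¬q) ∧ p there: w:T. ✓
w: successors {x}; (p ∨ ¬q) ∧ p there: x:T. ✓
x: successors {x, y}; (p ∨ ¬q) ∧ p there: x:T, y:F. ✓
y: successors {v}; (p ∨ ¬q) ∧ p there: v:T. ✓
— 5 worlds.
For ◇q ∨ ¬p ∨ ¬q:
s: ◇q is T, ¬p ∨ ¬q is T. ✓
v: ◇q is F, ¬p ∨ ¬q is F. ✗
w: ◇q is T, ¬p ∨ ¬q is T. ✓
x: ◇q is T, ¬p ∨ ¬q is F. ✓
y: ◇q is T, ¬p ∨ ¬q is T. ✓
— 4 worlds.

5 and 4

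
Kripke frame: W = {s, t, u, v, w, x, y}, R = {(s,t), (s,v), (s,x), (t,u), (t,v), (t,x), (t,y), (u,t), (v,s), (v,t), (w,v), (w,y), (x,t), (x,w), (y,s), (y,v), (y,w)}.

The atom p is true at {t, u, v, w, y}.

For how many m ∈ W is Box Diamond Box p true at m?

2

s: successors {t, v, x}; Diamond Box p there: t:T, v:F, x:T. ✗
t: successors {u, v, x, y}; Diamond Box p there: u:F, v:F, x:T, y:T. ✗
u: successors {t}; Diamond Box p there: t:T. ✓
v: successors {s, t}; Diamond Box p there: s:T, t:T. ✓
w: successors {v, y}; Diamond Box p there: v:F, y:T. ✗
x: successors {t, w}; Diamond Box p there: t:T, w:F. ✗
y: successors {s, v, w}; Diamond Box p there: s:T, v:F, w:F. ✗
Satisfying worlds: {u, v}.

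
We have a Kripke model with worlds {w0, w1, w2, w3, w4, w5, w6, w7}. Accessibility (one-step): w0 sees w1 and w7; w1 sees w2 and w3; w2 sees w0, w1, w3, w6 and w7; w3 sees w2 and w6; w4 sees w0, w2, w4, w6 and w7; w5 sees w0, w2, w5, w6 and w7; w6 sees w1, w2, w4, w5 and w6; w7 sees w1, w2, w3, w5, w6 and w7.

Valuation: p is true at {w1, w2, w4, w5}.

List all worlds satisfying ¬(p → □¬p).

{w1, w2, w4, w5}

w0: p → □¬p is T. ✗
w1: p → □¬p is F. ✓
w2: p → □¬p is F. ✓
w3: p → □¬p is T. ✗
w4: p → □¬p is F. ✓
w5: p → □¬p is F. ✓
w6: p → □¬p is T. ✗
w7: p → □¬p is T. ✗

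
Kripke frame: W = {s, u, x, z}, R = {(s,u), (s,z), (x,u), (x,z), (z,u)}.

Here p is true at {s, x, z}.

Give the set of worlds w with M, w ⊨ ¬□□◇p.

{s, x}

s: □□◇p is F. ✓
u: □□◇p is T. ✗
x: □□◇p is F. ✓
z: □□◇p is T. ✗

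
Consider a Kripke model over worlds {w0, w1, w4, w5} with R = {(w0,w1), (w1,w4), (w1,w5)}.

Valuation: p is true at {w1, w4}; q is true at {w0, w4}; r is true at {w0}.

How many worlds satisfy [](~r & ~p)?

w0: successors {w1}; ~r & ~p there: w1:F. ✗
w1: successors {w4, w5}; ~r & ~p there: w4:F, w5:T. ✗
w4: no successors, so [](~r & ~p) holds vacuously. ✓
w5: no successors, so [](~r & ~p) holds vacuously. ✓
Satisfying worlds: {w4, w5}.

2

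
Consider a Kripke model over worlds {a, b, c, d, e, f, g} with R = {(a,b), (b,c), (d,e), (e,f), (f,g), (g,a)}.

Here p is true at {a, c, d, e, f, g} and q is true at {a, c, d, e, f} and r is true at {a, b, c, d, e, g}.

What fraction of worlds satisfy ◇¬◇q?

3/7

a: successors {b}; ¬◇q there: b:F. ✗
b: successors {c}; ¬◇q there: c:T. ✓
c: no successors, so ◇¬◇q fails. ✗
d: successors {e}; ¬◇q there: e:F. ✗
e: successors {f}; ¬◇q there: f:T. ✓
f: successors {g}; ¬◇q there: g:F. ✗
g: successors {a}; ¬◇q there: a:T. ✓
That's 3 of 7 worlds, so 3/7.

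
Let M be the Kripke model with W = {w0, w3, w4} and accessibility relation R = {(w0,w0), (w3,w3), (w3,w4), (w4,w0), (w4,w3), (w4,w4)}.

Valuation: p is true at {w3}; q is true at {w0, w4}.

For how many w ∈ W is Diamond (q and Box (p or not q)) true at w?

0

w0: successors {w0}; q and Box (p or not q) there: w0:F. ✗
w3: successors {w3, w4}; q and Box (p or not q) there: w3:F, w4:F. ✗
w4: successors {w0, w3, w4}; q and Box (p or not q) there: w0:F, w3:F, w4:F. ✗
Satisfying worlds: ∅.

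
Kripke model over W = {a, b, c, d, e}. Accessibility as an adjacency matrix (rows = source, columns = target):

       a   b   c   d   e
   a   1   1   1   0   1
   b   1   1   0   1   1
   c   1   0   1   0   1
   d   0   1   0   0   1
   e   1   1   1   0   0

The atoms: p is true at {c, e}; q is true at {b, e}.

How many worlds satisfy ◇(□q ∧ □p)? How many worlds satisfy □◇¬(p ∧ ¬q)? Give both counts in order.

0 and 5

For ◇(□q ∧ □p):
a: successors {a, b, c, e}; □q ∧ □p there: a:F, b:F, c:F, e:F. ✗
b: successors {a, b, d, e}; □q ∧ □p there: a:F, b:F, d:F, e:F. ✗
c: successors {a, c, e}; □q ∧ □p there: a:F, c:F, e:F. ✗
d: successors {b, e}; □q ∧ □p there: b:F, e:F. ✗
e: successors {a, b, c}; □q ∧ □p there: a:F, b:F, c:F. ✗
— 0 worlds.
For □◇¬(p ∧ ¬q):
a: successors {a, b, c, e}; ◇¬(p ∧ ¬q) there: a:T, b:T, c:T, e:T. ✓
b: successors {a, b, d, e}; ◇¬(p ∧ ¬q) there: a:T, b:T, d:T, e:T. ✓
c: successors {a, c, e}; ◇¬(p ∧ ¬q) there: a:T, c:T, e:T. ✓
d: successors {b, e}; ◇¬(p ∧ ¬q) there: b:T, e:T. ✓
e: successors {a, b, c}; ◇¬(p ∧ ¬q) there: a:T, b:T, c:T. ✓
— 5 worlds.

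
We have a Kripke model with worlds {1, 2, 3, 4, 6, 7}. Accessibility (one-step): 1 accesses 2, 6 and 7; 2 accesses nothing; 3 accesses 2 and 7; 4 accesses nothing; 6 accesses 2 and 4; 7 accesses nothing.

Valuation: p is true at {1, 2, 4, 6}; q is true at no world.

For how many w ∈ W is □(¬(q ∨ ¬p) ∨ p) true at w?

4

1: successors {2, 6, 7}; ¬(q ∨ ¬p) ∨ p there: 2:T, 6:T, 7:F. ✗
2: no successors, so □(¬(q ∨ ¬p) ∨ p) holds vacuously. ✓
3: successors {2, 7}; ¬(q ∨ ¬p) ∨ p there: 2:T, 7:F. ✗
4: no successors, so □(¬(q ∨ ¬p) ∨ p) holds vacuously. ✓
6: successors {2, 4}; ¬(q ∨ ¬p) ∨ p there: 2:T, 4:T. ✓
7: no successors, so □(¬(q ∨ ¬p) ∨ p) holds vacuously. ✓
Satisfying worlds: {2, 4, 6, 7}.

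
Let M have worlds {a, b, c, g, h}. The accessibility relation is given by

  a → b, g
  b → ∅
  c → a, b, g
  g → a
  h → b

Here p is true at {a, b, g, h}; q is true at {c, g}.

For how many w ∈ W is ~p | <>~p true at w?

1

a: ~p is F, <>~p is F. ✗
b: ~p is F, <>~p is F. ✗
c: ~p is T, <>~p is F. ✓
g: ~p is F, <>~p is F. ✗
h: ~p is F, <>~p is F. ✗
Satisfying worlds: {c}.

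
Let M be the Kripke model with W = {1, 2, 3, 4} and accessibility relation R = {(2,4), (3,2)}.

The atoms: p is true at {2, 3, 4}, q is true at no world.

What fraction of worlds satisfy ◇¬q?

1/2

1: no successors, so ◇¬q fails. ✗
2: successors {4}; ¬q there: 4:T. ✓
3: successors {2}; ¬q there: 2:T. ✓
4: no successors, so ◇¬q fails. ✗
That's 2 of 4 worlds, so 2/4 = 1/2.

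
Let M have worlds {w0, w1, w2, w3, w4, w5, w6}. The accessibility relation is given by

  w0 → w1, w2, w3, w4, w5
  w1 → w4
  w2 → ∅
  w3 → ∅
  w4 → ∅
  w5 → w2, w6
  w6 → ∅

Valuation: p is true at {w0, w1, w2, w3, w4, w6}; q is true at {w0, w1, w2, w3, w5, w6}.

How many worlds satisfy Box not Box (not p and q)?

4

w0: successors {w1, w2, w3, w4, w5}; not Box (not p and q) there: w1:T, w2:F, w3:F, w4:F, w5:T. ✗
w1: successors {w4}; not Box (not p and q) there: w4:F. ✗
w2: no successors, so Box not Box (not p and q) holds vacuously. ✓
w3: no successors, so Box not Box (not p and q) holds vacuously. ✓
w4: no successors, so Box not Box (not p and q) holds vacuously. ✓
w5: successors {w2, w6}; not Box (not p and q) there: w2:F, w6:F. ✗
w6: no successors, so Box not Box (not p and q) holds vacuously. ✓
Satisfying worlds: {w2, w3, w4, w6}.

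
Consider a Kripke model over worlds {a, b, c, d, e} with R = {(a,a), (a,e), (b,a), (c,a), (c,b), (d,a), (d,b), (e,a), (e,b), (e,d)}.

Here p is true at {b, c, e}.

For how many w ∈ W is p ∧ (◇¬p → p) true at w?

a: p is F, ◇¬p → p is F. ✗
b: p is T, ◇¬p → p is T. ✓
c: p is T, ◇¬p → p is T. ✓
d: p is F, ◇¬p → p is F. ✗
e: p is T, ◇¬p → p is T. ✓
Satisfying worlds: {b, c, e}.

3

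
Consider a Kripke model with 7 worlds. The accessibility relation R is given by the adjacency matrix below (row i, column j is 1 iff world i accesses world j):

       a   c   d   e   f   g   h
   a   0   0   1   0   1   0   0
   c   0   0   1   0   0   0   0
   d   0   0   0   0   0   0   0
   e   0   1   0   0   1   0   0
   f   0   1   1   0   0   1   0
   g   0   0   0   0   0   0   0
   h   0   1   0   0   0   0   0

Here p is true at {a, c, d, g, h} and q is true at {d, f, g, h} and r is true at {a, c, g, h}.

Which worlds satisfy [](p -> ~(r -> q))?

a: successors {d, f}; p -> ~(r -> q) there: d:F, f:T. ✗
c: successors {d}; p -> ~(r -> q) there: d:F. ✗
d: no successors, so [](p -> ~(r -> q)) holds vacuously. ✓
e: successors {c, f}; p -> ~(r -> q) there: c:T, f:T. ✓
f: successors {c, d, g}; p -> ~(r -> q) there: c:T, d:F, g:F. ✗
g: no successors, so [](p -> ~(r -> q)) holds vacuously. ✓
h: successors {c}; p -> ~(r -> q) there: c:T. ✓

{d, e, g, h}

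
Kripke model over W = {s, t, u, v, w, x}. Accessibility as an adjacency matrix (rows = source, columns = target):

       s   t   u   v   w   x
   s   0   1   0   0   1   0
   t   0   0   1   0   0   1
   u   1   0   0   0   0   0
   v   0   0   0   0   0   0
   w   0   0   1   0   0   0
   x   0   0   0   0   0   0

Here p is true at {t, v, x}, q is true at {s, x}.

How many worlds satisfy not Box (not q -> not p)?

1

s: Box (not q -> not p) is F. ✓
t: Box (not q -> not p) is T. ✗
u: Box (not q -> not p) is T. ✗
v: Box (not q -> not p) is T. ✗
w: Box (not q -> not p) is T. ✗
x: Box (not q -> not p) is T. ✗
Satisfying worlds: {s}.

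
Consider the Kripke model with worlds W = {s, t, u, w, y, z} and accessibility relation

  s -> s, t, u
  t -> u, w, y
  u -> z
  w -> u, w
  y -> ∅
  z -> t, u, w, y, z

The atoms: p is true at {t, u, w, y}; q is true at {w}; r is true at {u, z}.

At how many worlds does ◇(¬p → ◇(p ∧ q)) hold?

s: successors {s, t, u}; ¬p → ◇(p ∧ q) there: s:F, t:T, u:T. ✓
t: successors {u, w, y}; ¬p → ◇(p ∧ q) there: u:T, w:T, y:T. ✓
u: successors {z}; ¬p → ◇(p ∧ q) there: z:T. ✓
w: successors {u, w}; ¬p → ◇(p ∧ q) there: u:T, w:T. ✓
y: no successors, so ◇(¬p → ◇(p ∧ q)) fails. ✗
z: successors {t, u, w, y, z}; ¬p → ◇(p ∧ q) there: t:T, u:T, w:T, y:T, z:T. ✓
Satisfying worlds: {s, t, u, w, z}.

5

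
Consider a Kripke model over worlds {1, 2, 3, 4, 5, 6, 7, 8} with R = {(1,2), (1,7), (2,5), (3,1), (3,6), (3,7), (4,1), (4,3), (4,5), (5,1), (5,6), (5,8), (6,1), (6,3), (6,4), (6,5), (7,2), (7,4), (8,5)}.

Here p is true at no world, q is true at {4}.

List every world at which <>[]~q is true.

1: successors {2, 7}; []~q there: 2:T, 7:F. ✓
2: successors {5}; []~q there: 5:T. ✓
3: successors {1, 6, 7}; []~q there: 1:T, 6:F, 7:F. ✓
4: successors {1, 3, 5}; []~q there: 1:T, 3:T, 5:T. ✓
5: successors {1, 6, 8}; []~q there: 1:T, 6:F, 8:T. ✓
6: successors {1, 3, 4, 5}; []~q there: 1:T, 3:T, 4:T, 5:T. ✓
7: successors {2, 4}; []~q there: 2:T, 4:T. ✓
8: successors {5}; []~q there: 5:T. ✓

{1, 2, 3, 4, 5, 6, 7, 8}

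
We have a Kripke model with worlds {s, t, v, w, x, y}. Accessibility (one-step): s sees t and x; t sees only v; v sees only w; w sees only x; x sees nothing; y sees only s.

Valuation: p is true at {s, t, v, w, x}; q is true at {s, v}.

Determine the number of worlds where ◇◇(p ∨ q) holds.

s: successors {t, x}; ◇(p ∨ q) there: t:T, x:F. ✓
t: successors {v}; ◇(p ∨ q) there: v:T. ✓
v: successors {w}; ◇(p ∨ q) there: w:T. ✓
w: successors {x}; ◇(p ∨ q) there: x:F. ✗
x: no successors, so ◇◇(p ∨ q) fails. ✗
y: successors {s}; ◇(p ∨ q) there: s:T. ✓
Satisfying worlds: {s, t, v, y}.

4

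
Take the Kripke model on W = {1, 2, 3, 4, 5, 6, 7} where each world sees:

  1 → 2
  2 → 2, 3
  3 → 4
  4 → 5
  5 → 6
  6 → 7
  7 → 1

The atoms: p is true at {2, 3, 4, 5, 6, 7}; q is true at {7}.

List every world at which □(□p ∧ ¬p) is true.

1: successors {2}; □p ∧ ¬p there: 2:F. ✗
2: successors {2, 3}; □p ∧ ¬p there: 2:F, 3:F. ✗
3: successors {4}; □p ∧ ¬p there: 4:F. ✗
4: successors {5}; □p ∧ ¬p there: 5:F. ✗
5: successors {6}; □p ∧ ¬p there: 6:F. ✗
6: successors {7}; □p ∧ ¬p there: 7:F. ✗
7: successors {1}; □p ∧ ¬p there: 1:T. ✓

{7}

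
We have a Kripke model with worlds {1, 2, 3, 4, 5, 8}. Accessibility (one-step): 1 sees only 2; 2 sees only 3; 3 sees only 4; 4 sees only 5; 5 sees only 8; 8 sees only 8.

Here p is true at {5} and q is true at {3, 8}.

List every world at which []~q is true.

{1, 3, 4}

1: successors {2}; ~q there: 2:T. ✓
2: successors {3}; ~q there: 3:F. ✗
3: successors {4}; ~q there: 4:T. ✓
4: successors {5}; ~q there: 5:T. ✓
5: successors {8}; ~q there: 8:F. ✗
8: successors {8}; ~q there: 8:F. ✗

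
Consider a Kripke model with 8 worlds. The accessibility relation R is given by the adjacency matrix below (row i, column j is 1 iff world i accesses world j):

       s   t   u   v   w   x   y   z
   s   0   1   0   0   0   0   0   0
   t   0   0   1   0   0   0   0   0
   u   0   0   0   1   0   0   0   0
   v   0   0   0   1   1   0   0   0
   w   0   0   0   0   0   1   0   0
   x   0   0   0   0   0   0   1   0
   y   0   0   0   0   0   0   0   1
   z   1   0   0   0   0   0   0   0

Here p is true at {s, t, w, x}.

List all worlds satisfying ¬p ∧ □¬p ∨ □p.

s: ¬p ∧ □¬p is F, □p is T. ✓
t: ¬p ∧ □¬p is F, □p is F. ✗
u: ¬p ∧ □¬p is T, □p is F. ✓
v: ¬p ∧ □¬p is F, □p is F. ✗
w: ¬p ∧ □¬p is F, □p is T. ✓
x: ¬p ∧ □¬p is F, □p is F. ✗
y: ¬p ∧ □¬p is T, □p is F. ✓
z: ¬p ∧ □¬p is F, □p is T. ✓

{s, u, w, y, z}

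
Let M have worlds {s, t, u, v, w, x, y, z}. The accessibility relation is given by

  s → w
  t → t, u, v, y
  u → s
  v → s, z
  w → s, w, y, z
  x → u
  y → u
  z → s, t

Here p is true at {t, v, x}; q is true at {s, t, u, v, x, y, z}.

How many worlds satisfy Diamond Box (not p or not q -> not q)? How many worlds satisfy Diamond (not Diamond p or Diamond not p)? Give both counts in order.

For Diamond Box (not p or not q -> not q):
s: successors {w}; Box (not p or not q -> not q) there: w:F. ✗
t: successors {t, u, v, y}; Box (not p or not q -> not q) there: t:F, u:F, v:F, y:F. ✗
u: successors {s}; Box (not p or not q -> not q) there: s:T. ✓
v: successors {s, z}; Box (not p or not q -> not q) there: s:T, z:F. ✓
w: successors {s, w, y, z}; Box (not p or not q -> not q) there: s:T, w:F, y:F, z:F. ✓
x: successors {u}; Box (not p or not q -> not q) there: u:F. ✗
y: successors {u}; Box (not p or not q -> not q) there: u:F. ✗
z: successors {s, t}; Box (not p or not q -> not q) there: s:T, t:F. ✓
— 4 worlds.
For Diamond (not Diamond p or Diamond not p):
s: successors {w}; not Diamond p or Diamond not p there: w:T. ✓
t: successors {t, u, v, y}; not Diamond p or Diamond not p there: t:T, u:T, v:T, y:T. ✓
u: successors {s}; not Diamond p or Diamond not p there: s:T. ✓
v: successors {s, z}; not Diamond p or Diamond not p there: s:T, z:T. ✓
w: successors {s, w, y, z}; not Diamond p or Diamond not p there: s:T, w:T, y:T, z:T. ✓
x: successors {u}; not Diamond p or Diamond not p there: u:T. ✓
y: successors {u}; not Diamond p or Diamond not p there: u:T. ✓
z: successors {s, t}; not Diamond p or Diamond not p there: s:T, t:T. ✓
— 8 worlds.

4 and 8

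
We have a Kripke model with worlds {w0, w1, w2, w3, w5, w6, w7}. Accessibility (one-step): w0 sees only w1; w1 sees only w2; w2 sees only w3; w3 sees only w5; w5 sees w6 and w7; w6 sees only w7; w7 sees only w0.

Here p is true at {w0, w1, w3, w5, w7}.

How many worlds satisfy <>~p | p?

5

w0: <>~p is F, p is T. ✓
w1: <>~p is T, p is T. ✓
w2: <>~p is F, p is F. ✗
w3: <>~p is F, p is T. ✓
w5: <>~p is T, p is T. ✓
w6: <>~p is F, p is F. ✗
w7: <>~p is F, p is T. ✓
Satisfying worlds: {w0, w1, w3, w5, w7}.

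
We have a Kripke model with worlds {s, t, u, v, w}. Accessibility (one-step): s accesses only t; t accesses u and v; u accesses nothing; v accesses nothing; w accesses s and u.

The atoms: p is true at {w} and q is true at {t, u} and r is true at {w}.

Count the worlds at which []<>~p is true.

s: successors {t}; <>~p there: t:T. ✓
t: successors {u, v}; <>~p there: u:F, v:F. ✗
u: no successors, so []<>~p holds vacuously. ✓
v: no successors, so []<>~p holds vacuously. ✓
w: successors {s, u}; <>~p there: s:T, u:F. ✗
Satisfying worlds: {s, u, v}.

3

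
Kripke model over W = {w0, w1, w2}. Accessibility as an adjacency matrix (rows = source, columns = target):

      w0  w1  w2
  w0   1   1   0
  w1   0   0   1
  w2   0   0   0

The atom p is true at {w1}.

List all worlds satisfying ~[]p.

w0: []p is F. ✓
w1: []p is F. ✓
w2: []p is T. ✗

{w0, w1}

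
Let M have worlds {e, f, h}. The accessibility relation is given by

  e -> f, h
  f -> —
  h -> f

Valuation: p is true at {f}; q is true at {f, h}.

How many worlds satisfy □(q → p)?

e: successors {f, h}; q → p there: f:T, h:F. ✗
f: no successors, so □(q → p) holds vacuously. ✓
h: successors {f}; q → p there: f:T. ✓
Satisfying worlds: {f, h}.

2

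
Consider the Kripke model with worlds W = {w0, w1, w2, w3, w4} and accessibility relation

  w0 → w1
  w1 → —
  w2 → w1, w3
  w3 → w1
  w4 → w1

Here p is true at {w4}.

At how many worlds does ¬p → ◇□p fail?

1

w0: ¬p is T, ◇□p is T. ✓
w1: ¬p is T, ◇□p is F. ✗
w2: ¬p is T, ◇□p is T. ✓
w3: ¬p is T, ◇□p is T. ✓
w4: ¬p is F, ◇□p is T. ✓
Satisfying worlds: {w0, w2, w3, w4}.
So ¬p → ◇□p fails at the other 1 world.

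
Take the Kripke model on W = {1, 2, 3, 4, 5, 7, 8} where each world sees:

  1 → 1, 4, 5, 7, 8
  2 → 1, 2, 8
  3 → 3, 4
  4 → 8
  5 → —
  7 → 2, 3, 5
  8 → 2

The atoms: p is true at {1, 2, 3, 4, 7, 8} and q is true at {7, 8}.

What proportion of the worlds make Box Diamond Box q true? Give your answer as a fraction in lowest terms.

1: successors {1, 4, 5, 7, 8}; Diamond Box q there: 1:T, 4:F, 5:F, 7:T, 8:F. ✗
2: successors {1, 2, 8}; Diamond Box q there: 1:T, 2:F, 8:F. ✗
3: successors {3, 4}; Diamond Box q there: 3:T, 4:F. ✗
4: successors {8}; Diamond Box q there: 8:F. ✗
5: no successors, so Box Diamond Box q holds vacuously. ✓
7: successors {2, 3, 5}; Diamond Box q there: 2:F, 3:T, 5:F. ✗
8: successors {2}; Diamond Box q there: 2:F. ✗
That's 1 of 7 worlds, so 1/7.

1/7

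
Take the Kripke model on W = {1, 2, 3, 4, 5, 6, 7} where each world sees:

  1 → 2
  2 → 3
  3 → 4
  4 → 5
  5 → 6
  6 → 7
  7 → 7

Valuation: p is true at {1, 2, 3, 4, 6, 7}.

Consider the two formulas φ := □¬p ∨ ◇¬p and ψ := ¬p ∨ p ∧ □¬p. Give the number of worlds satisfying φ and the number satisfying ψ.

For □¬p ∨ ◇¬p:
1: □¬p is F, ◇¬p is F. ✗
2: □¬p is F, ◇¬p is F. ✗
3: □¬p is F, ◇¬p is F. ✗
4: □¬p is T, ◇¬p is T. ✓
5: □¬p is F, ◇¬p is F. ✗
6: □¬p is F, ◇¬p is F. ✗
7: □¬p is F, ◇¬p is F. ✗
— 1 world.
For ¬p ∨ p ∧ □¬p:
1: ¬p is F, p ∧ □¬p is F. ✗
2: ¬p is F, p ∧ □¬p is F. ✗
3: ¬p is F, p ∧ □¬p is F. ✗
4: ¬p is F, p ∧ □¬p is T. ✓
5: ¬p is T, p ∧ □¬p is F. ✓
6: ¬p is F, p ∧ □¬p is F. ✗
7: ¬p is F, p ∧ □¬p is F. ✗
— 2 worlds.

1 and 2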